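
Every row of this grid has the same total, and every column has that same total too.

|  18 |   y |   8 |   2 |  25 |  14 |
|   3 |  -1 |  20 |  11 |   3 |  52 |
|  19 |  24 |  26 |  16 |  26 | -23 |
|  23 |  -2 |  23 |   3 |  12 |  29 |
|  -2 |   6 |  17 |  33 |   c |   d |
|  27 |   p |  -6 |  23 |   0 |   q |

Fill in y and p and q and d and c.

y = 21, p = 40, q = 4, d = 12, c = 22

Rows 2 and 3 both sum to 88, so that's the common total.
Row 1: 18 + 8 + 2 + 25 + 14 = 67, so its missing entry is 88 − 67 = 21.
Column 5: 25 + 3 + 26 + 12 + 0 = 66, so its missing entry is 88 − 66 = 22.
Column 2: 21 − 1 + 24 − 2 + 6 = 48, so its missing entry is 88 − 48 = 40.
Row 6: 27 + 40 − 6 + 23 + 0 = 84, so its missing entry is 88 − 84 = 4.
Row 5: -2 + 6 + 17 + 33 + 22 = 76, so its missing entry is 88 − 76 = 12.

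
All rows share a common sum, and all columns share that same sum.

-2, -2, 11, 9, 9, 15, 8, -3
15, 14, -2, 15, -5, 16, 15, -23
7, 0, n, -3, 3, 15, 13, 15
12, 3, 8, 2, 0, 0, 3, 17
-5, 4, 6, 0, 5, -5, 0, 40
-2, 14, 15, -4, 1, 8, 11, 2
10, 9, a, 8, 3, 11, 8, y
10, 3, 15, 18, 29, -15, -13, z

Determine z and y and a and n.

Rows 1 and 2 both sum to 45, so that's the common total.
The known cells in row 8 total 47, leaving 45 − 47 = -2 for the blank.
The known cells in column 8 total 46, leaving 45 − 46 = -1 for the blank.
The known cells in row 7 total 48, leaving 45 − 48 = -3 for the blank.
The known cells in row 3 total 50, leaving 45 − 50 = -5 for the blank.

z = -2, y = -1, a = -3, n = -5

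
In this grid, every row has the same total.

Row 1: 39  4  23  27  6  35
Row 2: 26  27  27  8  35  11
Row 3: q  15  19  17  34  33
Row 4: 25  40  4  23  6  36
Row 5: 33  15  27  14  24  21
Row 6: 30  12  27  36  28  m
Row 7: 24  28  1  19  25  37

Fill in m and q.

m = 1, q = 16

The complete rows each total 134.
Row 6 is missing 134 − 133 = 1 (since 30 + 12 + 27 + 36 + 28 = 133).
Row 3 is missing 134 − 118 = 16 (since 15 + 19 + 17 + 34 + 33 = 118).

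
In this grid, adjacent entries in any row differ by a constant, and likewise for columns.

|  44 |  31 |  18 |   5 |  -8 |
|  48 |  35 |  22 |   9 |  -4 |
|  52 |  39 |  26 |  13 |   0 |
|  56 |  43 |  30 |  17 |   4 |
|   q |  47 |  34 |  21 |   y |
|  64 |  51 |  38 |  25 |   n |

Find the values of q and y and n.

q = 60, y = 8, n = 12

Along each row the entries change by -13 per step; down each column they change by 4.
Row 5: from 47 at column 2, stepping by -13 to column 1 gives 60.
Row 5: from 47 at column 2, stepping by -13 to column 5 gives 8.
Row 6: from 64 at column 1, stepping by -13 to column 5 gives 12.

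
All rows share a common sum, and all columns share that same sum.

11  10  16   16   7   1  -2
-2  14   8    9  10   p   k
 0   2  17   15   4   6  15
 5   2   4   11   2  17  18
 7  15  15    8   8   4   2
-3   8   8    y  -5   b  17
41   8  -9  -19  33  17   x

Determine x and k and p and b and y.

Rows 1 and 3 both sum to 59, so that's the common total.
The known cells in column 4 total 40, leaving 59 − 40 = 19 for the blank.
The known cells in row 6 total 44, leaving 59 − 44 = 15 for the blank.
The known cells in column 6 total 60, leaving 59 − 60 = -1 for the blank.
The known cells in row 7 total 71, leaving 59 − 71 = -12 for the blank.
The known cells in row 2 total 38, leaving 59 − 38 = 21 for the blank.

x = -12, k = 21, p = -1, b = 15, y = 19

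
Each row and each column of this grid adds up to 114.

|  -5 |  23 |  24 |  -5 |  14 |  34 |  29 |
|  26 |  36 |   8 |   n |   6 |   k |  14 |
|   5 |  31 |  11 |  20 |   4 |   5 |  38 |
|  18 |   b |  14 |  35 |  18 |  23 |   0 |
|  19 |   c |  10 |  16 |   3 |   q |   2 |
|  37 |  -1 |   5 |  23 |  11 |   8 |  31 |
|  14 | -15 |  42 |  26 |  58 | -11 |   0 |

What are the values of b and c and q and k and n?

b = 6, c = 34, q = 30, k = 25, n = -1

Row 4 has 18 + 14 + 35 + 18 + 23 + 0 = 108; the blank must be 114 − 108 = 6.
Column 2 has 23 + 36 + 31 + 6 − 1 − 15 = 80; the blank must be 114 − 80 = 34.
Row 5 has 19 + 34 + 10 + 16 + 3 + 2 = 84; the blank must be 114 − 84 = 30.
Column 6 has 34 + 5 + 23 + 30 + 8 − 11 = 89; the blank must be 114 − 89 = 25.
Row 2 has 26 + 36 + 8 + 6 + 25 + 14 = 115; the blank must be 114 − 115 = -1.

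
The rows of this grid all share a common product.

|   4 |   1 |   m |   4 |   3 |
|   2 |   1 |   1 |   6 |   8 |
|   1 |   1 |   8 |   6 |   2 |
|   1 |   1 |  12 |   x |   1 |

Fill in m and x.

Rows 2 and 3 each multiply to 96, so every row has product 96.
Row 1: 4×1×4×3 = 48, so the missing entry is 96 ÷ 48 = 2.
Row 4: 1×1×12×1 = 12, so the missing entry is 96 ÷ 12 = 8.

m = 2, x = 8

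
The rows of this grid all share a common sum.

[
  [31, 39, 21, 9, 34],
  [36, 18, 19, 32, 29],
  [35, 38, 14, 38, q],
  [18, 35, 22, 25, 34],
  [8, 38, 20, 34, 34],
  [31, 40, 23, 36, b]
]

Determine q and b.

Row 2 sums to 134 and so does row 5; that's the common total.
In row 3 the known cells total 125, leaving 134 − 125 = 9.
In row 6 the known cells total 130, leaving 134 − 130 = 4.

q = 9, b = 4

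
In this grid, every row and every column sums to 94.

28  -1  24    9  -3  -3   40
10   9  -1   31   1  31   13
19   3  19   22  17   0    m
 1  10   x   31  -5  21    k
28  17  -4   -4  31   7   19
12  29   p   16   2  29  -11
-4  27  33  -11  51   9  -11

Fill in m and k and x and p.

m = 14, k = 30, x = 6, p = 17

Row 6: 12 + 29 + 16 + 2 + 29 − 11 = 77, so its missing entry is 94 − 77 = 17.
Column 3: 24 − 1 + 19 − 4 + 17 + 33 = 88, so its missing entry is 94 − 88 = 6.
Row 3: 19 + 3 + 19 + 22 + 17 + 0 = 80, so its missing entry is 94 − 80 = 14.
Row 4: 1 + 10 + 6 + 31 − 5 + 21 = 64, so its missing entry is 94 − 64 = 30.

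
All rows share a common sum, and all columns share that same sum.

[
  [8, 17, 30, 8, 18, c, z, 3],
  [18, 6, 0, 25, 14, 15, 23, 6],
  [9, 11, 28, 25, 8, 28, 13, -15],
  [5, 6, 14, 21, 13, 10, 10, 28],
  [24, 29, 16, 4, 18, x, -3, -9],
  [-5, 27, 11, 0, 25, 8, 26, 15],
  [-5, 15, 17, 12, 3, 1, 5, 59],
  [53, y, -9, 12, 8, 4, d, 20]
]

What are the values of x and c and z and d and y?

x = 28, c = 13, z = 10, d = 23, y = -4

Rows 2 and 3 both sum to 107, so that's the common total.
Column 2 has 17 + 6 + 11 + 6 + 29 + 27 + 15 = 111; the blank must be 107 − 111 = -4.
Row 5 has 24 + 29 + 16 + 4 + 18 − 3 − 9 = 79; the blank must be 107 − 79 = 28.
Row 8 has 53 − 4 − 9 + 12 + 8 + 4 + 20 = 84; the blank must be 107 − 84 = 23.
Column 7 has 23 + 13 + 10 − 3 + 26 + 5 + 23 = 97; the blank must be 107 − 97 = 10.
Row 1 has 8 + 17 + 30 + 8 + 18 + 10 + 3 = 94; the blank must be 107 − 94 = 13.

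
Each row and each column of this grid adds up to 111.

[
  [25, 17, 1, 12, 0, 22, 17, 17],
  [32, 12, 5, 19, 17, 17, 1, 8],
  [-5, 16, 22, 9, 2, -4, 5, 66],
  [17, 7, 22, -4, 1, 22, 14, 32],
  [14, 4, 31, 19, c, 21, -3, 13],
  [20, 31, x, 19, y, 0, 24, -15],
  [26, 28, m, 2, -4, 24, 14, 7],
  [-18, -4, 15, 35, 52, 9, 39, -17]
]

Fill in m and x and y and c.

Row 5: 14 + 4 + 31 + 19 + 21 − 3 + 13 = 99, so its missing entry is 111 − 99 = 12.
Row 7: 26 + 28 + 2 − 4 + 24 + 14 + 7 = 97, so its missing entry is 111 − 97 = 14.
Column 5: 0 + 17 + 2 + 1 + 12 − 4 + 52 = 80, so its missing entry is 111 − 80 = 31.
Row 6: 20 + 31 + 19 + 31 + 0 + 24 − 15 = 110, so its missing entry is 111 − 110 = 1.

m = 14, x = 1, y = 31, c = 12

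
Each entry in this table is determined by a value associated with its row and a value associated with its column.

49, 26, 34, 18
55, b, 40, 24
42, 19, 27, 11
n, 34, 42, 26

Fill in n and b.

n = 57, b = 32

The difference between any two rows is the same in every column — this is an addition table with the headers hidden.
Row 4 minus row 1 is 42 − 34 = 8, so its entry in column 1 is 49 + 8 = 57.
Row 2 minus row 1 is 40 − 34 = 6, so its entry in column 2 is 26 + 6 = 32.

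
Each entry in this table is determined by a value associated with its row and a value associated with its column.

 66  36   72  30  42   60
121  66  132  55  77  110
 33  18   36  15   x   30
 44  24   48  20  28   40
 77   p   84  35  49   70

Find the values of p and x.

p = 42, x = 21

Each row is a constant multiple of every other row — this is a multiplication table with the headers hidden.
Row 5 is 77/66 = 7/6 times row 1, so its entry in column 2 is 36 × 7/6 = 42.
Row 3 is 33/66 = 1/2 times row 1, so its entry in column 5 is 42 × 1/2 = 21.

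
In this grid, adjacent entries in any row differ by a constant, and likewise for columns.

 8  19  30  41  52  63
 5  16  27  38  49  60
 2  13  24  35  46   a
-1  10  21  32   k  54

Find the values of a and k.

Along each row the entries change by 11 per step; down each column they change by -3.
Row 3: from 2 at column 1, stepping by 11 to column 6 gives 57.
Row 4: from -1 at column 1, stepping by 11 to column 5 gives 43.

a = 57, k = 43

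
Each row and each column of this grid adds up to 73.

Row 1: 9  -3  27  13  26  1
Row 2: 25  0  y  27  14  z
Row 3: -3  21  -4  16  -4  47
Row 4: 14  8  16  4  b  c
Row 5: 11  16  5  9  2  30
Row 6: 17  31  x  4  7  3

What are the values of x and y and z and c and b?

Column 5 has 26 + 14 − 4 + 2 + 7 = 45; the blank must be 73 − 45 = 28.
Row 4 has 14 + 8 + 16 + 4 + 28 = 70; the blank must be 73 − 70 = 3.
Column 6 has 1 + 47 + 3 + 30 + 3 = 84; the blank must be 73 − 84 = -11.
Row 2 has 25 + 0 + 27 + 14 − 11 = 55; the blank must be 73 − 55 = 18.
Row 6 has 17 + 31 + 4 + 7 + 3 = 62; the blank must be 73 − 62 = 11.

x = 11, y = 18, z = -11, c = 3, b = 28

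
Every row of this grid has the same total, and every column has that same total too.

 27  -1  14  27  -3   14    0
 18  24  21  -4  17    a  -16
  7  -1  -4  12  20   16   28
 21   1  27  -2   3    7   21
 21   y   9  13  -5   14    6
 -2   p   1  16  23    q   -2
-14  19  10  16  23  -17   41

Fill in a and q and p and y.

a = 18, q = 26, p = 16, y = 20

Rows 1 and 3 both sum to 78, so that's the common total.
Row 5 has 21 + 9 + 13 − 5 + 14 + 6 = 58; the blank must be 78 − 58 = 20.
Column 2 has -1 + 24 − 1 + 1 + 20 + 19 = 62; the blank must be 78 − 62 = 16.
Row 6 has -2 + 16 + 1 + 16 + 23 − 2 = 52; the blank must be 78 − 52 = 26.
Row 2 has 18 + 24 + 21 − 4 + 17 − 16 = 60; the blank must be 78 − 60 = 18.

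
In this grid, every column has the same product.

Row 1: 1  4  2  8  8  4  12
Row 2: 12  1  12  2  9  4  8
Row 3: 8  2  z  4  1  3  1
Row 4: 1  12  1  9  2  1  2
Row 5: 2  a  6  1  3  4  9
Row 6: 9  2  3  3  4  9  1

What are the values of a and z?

a = 9, z = 4

Columns 4 and 7 each multiply to 1728, so every column has product 1728.
Column 2: 4×1×2×12×2 = 192, so the missing entry is 1728 ÷ 192 = 9.
Column 3: 2×12×1×6×3 = 432, so the missing entry is 1728 ÷ 432 = 4.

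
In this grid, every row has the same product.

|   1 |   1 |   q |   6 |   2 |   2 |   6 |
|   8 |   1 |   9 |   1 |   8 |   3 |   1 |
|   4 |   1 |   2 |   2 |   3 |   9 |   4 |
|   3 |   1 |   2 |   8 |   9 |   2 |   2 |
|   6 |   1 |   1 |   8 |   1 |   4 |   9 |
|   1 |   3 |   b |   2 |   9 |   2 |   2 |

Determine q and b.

Rows 2 and 5 each multiply to 1728, so every row has product 1728.
Row 1: 1×1×6×2×2×6 = 144, so the missing entry is 1728 ÷ 144 = 12.
Row 6: 1×3×2×9×2×2 = 216, so the missing entry is 1728 ÷ 216 = 8.

q = 12, b = 8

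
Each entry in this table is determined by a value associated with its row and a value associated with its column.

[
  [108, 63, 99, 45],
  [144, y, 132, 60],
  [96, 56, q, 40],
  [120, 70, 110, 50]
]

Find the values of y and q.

Each row is a constant multiple of every other row — this is a multiplication table with the headers hidden.
Row 2 is 144/108 = 4/3 times row 1, so its entry in column 2 is 63 × 4/3 = 84.
Row 3 is 96/108 = 8/9 times row 1, so its entry in column 3 is 99 × 8/9 = 88.

y = 84, q = 88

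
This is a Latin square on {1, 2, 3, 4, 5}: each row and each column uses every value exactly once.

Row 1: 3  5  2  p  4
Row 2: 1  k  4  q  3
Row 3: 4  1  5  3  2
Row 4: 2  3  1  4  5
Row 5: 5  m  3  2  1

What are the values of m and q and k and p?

Cell (1,4): row 1 already has {2, 3, 4, 5} → 1.
For row 2, column 4: column 4 already has {1, 2, 3, 4}; that leaves 5.
At (row 2, col 2): row 2 already has {1, 3, 4, 5}, so the value is 2.
For row 5, column 2: row 5 already has {1, 2, 3, 5}; that leaves 4.

m = 4, q = 5, k = 2, p = 1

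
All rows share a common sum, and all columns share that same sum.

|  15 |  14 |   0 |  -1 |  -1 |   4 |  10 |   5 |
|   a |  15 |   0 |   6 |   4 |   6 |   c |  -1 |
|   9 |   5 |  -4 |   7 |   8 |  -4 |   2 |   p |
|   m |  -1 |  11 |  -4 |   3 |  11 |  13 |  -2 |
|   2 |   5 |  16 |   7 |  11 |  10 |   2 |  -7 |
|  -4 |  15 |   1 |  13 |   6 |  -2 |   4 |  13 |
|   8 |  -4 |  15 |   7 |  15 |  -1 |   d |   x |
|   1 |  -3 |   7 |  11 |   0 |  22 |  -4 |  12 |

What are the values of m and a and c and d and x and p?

m = 15, a = 0, c = 16, d = 3, x = 3, p = 23

Rows 1 and 5 both sum to 46, so that's the common total.
Row 3 has 9 + 5 − 4 + 7 + 8 − 4 + 2 = 23; the blank must be 46 − 23 = 23.
Row 4 has -1 + 11 − 4 + 3 + 11 + 13 − 2 = 31; the blank must be 46 − 31 = 15.
Column 8 has 5 − 1 + 23 − 2 − 7 + 13 + 12 = 43; the blank must be 46 − 43 = 3.
Row 7 has 8 − 4 + 15 + 7 + 15 − 1 + 3 = 43; the blank must be 46 − 43 = 3.
Column 1 has 15 + 9 + 15 + 2 − 4 + 8 + 1 = 46; the blank must be 46 − 46 = 0.
Row 2 has 0 + 15 + 0 + 6 + 4 + 6 − 1 = 30; the blank must be 46 − 30 = 16.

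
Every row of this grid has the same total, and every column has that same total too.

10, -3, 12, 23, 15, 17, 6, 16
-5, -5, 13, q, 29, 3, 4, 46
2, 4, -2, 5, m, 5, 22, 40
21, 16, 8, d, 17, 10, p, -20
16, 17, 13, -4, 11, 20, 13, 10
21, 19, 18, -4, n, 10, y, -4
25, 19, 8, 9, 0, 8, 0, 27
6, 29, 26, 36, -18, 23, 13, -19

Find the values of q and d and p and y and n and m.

q = 11, d = 20, p = 24, y = 14, n = 22, m = 20

Rows 1 and 5 both sum to 96, so that's the common total.
Row 3: 2 + 4 − 2 + 5 + 5 + 22 + 40 = 76, so its missing entry is 96 − 76 = 20.
Column 5: 15 + 29 + 20 + 17 + 11 + 0 − 18 = 74, so its missing entry is 96 − 74 = 22.
Row 6: 21 + 19 + 18 − 4 + 22 + 10 − 4 = 82, so its missing entry is 96 − 82 = 14.
Column 7: 6 + 4 + 22 + 13 + 14 + 0 + 13 = 72, so its missing entry is 96 − 72 = 24.
Row 4: 21 + 16 + 8 + 17 + 10 + 24 − 20 = 76, so its missing entry is 96 − 76 = 20.
Row 2: -5 − 5 + 13 + 29 + 3 + 4 + 46 = 85, so its missing entry is 96 − 85 = 11.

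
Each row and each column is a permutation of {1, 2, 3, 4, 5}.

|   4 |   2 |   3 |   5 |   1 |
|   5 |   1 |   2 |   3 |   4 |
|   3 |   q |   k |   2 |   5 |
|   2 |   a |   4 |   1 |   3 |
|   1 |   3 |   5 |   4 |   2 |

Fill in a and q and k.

At (row 4, col 2): row 4 already has {1, 2, 3, 4}, so the value is 5.
At (row 3, col 2): column 2 already has {1, 2, 3, 5}, so the value is 4.
Cell (3,3): row 3 already has {2, 3, 4, 5} → 1.

a = 5, q = 4, k = 1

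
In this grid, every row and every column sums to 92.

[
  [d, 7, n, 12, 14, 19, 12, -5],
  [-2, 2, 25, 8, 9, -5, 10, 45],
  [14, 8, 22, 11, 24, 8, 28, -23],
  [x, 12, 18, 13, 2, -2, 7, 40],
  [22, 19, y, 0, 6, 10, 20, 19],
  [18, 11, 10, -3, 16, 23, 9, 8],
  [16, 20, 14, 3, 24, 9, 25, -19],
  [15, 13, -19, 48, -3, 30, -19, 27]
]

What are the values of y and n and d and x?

y = -4, n = 26, d = 7, x = 2

Row 4: 12 + 18 + 13 + 2 − 2 + 7 + 40 = 90, so its missing entry is 92 − 90 = 2.
Row 5: 22 + 19 + 0 + 6 + 10 + 20 + 19 = 96, so its missing entry is 92 − 96 = -4.
Column 3: 25 + 22 + 18 − 4 + 10 + 14 − 19 = 66, so its missing entry is 92 − 66 = 26.
Row 1: 7 + 26 + 12 + 14 + 19 + 12 − 5 = 85, so its missing entry is 92 − 85 = 7.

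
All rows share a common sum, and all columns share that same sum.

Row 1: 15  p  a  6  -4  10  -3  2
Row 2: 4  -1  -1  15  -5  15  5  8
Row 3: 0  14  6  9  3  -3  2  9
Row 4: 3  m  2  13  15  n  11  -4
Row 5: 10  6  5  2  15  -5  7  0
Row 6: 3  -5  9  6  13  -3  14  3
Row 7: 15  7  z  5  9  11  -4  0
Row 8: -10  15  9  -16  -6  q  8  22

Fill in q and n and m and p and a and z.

q = 18, n = -3, m = 3, p = 1, a = 13, z = -3

Rows 2 and 3 both sum to 40, so that's the common total.
Row 7: 15 + 7 + 5 + 9 + 11 − 4 + 0 = 43, so its missing entry is 40 − 43 = -3.
Column 3: -1 + 6 + 2 + 5 + 9 − 3 + 9 = 27, so its missing entry is 40 − 27 = 13.
Row 1: 15 + 13 + 6 − 4 + 10 − 3 + 2 = 39, so its missing entry is 40 − 39 = 1.
Column 2: 1 − 1 + 14 + 6 − 5 + 7 + 15 = 37, so its missing entry is 40 − 37 = 3.
Row 8: -10 + 15 + 9 − 16 − 6 + 8 + 22 = 22, so its missing entry is 40 − 22 = 18.
Row 4: 3 + 3 + 2 + 13 + 15 + 11 − 4 = 43, so its missing entry is 40 − 43 = -3.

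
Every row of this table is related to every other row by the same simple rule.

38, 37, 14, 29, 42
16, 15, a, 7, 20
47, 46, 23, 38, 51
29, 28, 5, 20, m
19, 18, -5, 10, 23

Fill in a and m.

The difference between any two rows is the same in every column — this is an addition table with the headers hidden.
Row 2 minus row 1 is 15 − 37 = -22, so its entry in column 3 is 14 + (-22) = -8.
Row 4 minus row 1 is 28 − 37 = -9, so its entry in column 5 is 42 + (-9) = 33.

a = -8, m = 33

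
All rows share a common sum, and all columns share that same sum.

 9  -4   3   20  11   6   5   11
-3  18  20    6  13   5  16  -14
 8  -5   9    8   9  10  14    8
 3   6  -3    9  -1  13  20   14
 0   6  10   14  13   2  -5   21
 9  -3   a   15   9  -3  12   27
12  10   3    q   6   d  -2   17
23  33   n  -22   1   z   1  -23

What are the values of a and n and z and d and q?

Rows 1 and 2 both sum to 61, so that's the common total.
The known cells in column 4 total 50, leaving 61 − 50 = 11 for the blank.
The known cells in row 7 total 57, leaving 61 − 57 = 4 for the blank.
The known cells in column 6 total 37, leaving 61 − 37 = 24 for the blank.
The known cells in row 8 total 37, leaving 61 − 37 = 24 for the blank.
The known cells in row 6 total 66, leaving 61 − 66 = -5 for the blank.

a = -5, n = 24, z = 24, d = 4, q = 11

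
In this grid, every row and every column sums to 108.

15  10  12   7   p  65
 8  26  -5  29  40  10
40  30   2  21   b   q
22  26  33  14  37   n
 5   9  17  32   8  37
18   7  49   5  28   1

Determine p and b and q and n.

p = -1, b = -4, q = 19, n = -24

Row 1: 15 + 10 + 12 + 7 + 65 = 109, so its missing entry is 108 − 109 = -1.
Column 5: -1 + 40 + 37 + 8 + 28 = 112, so its missing entry is 108 − 112 = -4.
Row 3: 40 + 30 + 2 + 21 − 4 = 89, so its missing entry is 108 − 89 = 19.
Row 4: 22 + 26 + 33 + 14 + 37 = 132, so its missing entry is 108 − 132 = -24.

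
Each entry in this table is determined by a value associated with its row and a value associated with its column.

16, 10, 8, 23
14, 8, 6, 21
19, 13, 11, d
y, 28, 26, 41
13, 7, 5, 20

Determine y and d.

The difference between any two rows is the same in every column — this is an addition table with the headers hidden.
Row 4 minus row 1 is 28 − 10 = 18, so its entry in column 1 is 16 + 18 = 34.
Row 3 minus row 1 is 13 − 10 = 3, so its entry in column 4 is 23 + 3 = 26.

y = 34, d = 26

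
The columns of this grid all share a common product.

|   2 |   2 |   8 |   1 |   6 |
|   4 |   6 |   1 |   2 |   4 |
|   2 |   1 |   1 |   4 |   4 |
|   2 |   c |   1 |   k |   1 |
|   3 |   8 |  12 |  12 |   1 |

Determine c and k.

Columns 1 and 5 each multiply to 96, so every column has product 96.
Column 2: 2×6×1×8 = 96, so the missing entry is 96 ÷ 96 = 1.
Column 4: 1×2×4×12 = 96, so the missing entry is 96 ÷ 96 = 1.

c = 1, k = 1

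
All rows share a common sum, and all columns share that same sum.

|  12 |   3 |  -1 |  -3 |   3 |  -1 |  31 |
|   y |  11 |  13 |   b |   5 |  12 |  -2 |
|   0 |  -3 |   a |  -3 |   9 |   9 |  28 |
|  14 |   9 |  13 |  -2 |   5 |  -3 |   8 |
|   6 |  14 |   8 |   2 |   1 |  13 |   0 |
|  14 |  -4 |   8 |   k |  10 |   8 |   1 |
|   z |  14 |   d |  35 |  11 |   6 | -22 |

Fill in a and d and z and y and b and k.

Rows 1 and 4 both sum to 44, so that's the common total.
Row 3: 0 − 3 − 3 + 9 + 9 + 28 = 40, so its missing entry is 44 − 40 = 4.
Column 3: -1 + 13 + 4 + 13 + 8 + 8 = 45, so its missing entry is 44 − 45 = -1.
Row 6: 14 − 4 + 8 + 10 + 8 + 1 = 37, so its missing entry is 44 − 37 = 7.
Row 7: 14 − 1 + 35 + 11 + 6 − 22 = 43, so its missing entry is 44 − 43 = 1.
Column 1: 12 + 0 + 14 + 6 + 14 + 1 = 47, so its missing entry is 44 − 47 = -3.
Row 2: -3 + 11 + 13 + 5 + 12 − 2 = 36, so its missing entry is 44 − 36 = 8.

a = 4, d = -1, z = 1, y = -3, b = 8, k = 7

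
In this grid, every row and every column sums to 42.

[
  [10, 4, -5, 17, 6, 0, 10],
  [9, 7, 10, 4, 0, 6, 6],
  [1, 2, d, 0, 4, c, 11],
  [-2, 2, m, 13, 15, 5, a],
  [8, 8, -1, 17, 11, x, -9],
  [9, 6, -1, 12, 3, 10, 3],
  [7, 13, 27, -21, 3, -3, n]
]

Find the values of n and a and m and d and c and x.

n = 16, a = 5, m = 4, d = 8, c = 16, x = 8

Row 5 has 8 + 8 − 1 + 17 + 11 − 9 = 34; the blank must be 42 − 34 = 8.
Row 7 has 7 + 13 + 27 − 21 + 3 − 3 = 26; the blank must be 42 − 26 = 16.
Column 7 has 10 + 6 + 11 − 9 + 3 + 16 = 37; the blank must be 42 − 37 = 5.
Row 4 has -2 + 2 + 13 + 15 + 5 + 5 = 38; the blank must be 42 − 38 = 4.
Column 3 has -5 + 10 + 4 − 1 − 1 + 27 = 34; the blank must be 42 − 34 = 8.
Row 3 has 1 + 2 + 8 + 0 + 4 + 11 = 26; the blank must be 42 − 26 = 16.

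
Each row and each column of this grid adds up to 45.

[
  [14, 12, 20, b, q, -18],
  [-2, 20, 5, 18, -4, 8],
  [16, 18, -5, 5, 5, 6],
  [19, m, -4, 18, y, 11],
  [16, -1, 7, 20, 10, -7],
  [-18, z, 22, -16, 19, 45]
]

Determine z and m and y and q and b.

Column 4 has 18 + 5 + 18 + 20 − 16 = 45; the blank must be 45 − 45 = 0.
Row 1 has 14 + 12 + 20 + 0 − 18 = 28; the blank must be 45 − 28 = 17.
Column 5 has 17 − 4 + 5 + 10 + 19 = 47; the blank must be 45 − 47 = -2.
Row 4 has 19 − 4 + 18 − 2 + 11 = 42; the blank must be 45 − 42 = 3.
Row 6 has -18 + 22 − 16 + 19 + 45 = 52; the blank must be 45 − 52 = -7.

z = -7, m = 3, y = -2, q = 17, b = 0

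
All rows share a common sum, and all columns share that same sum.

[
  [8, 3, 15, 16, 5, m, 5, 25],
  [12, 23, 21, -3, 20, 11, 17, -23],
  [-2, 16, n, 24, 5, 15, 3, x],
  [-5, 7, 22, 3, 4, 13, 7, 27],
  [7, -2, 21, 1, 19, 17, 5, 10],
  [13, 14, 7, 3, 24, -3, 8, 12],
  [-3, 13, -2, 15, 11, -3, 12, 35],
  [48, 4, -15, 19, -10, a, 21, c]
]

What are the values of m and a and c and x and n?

Rows 2 and 4 both sum to 78, so that's the common total.
Row 1: 8 + 3 + 15 + 16 + 5 + 5 + 25 = 77, so its missing entry is 78 − 77 = 1.
Column 3: 15 + 21 + 22 + 21 + 7 − 2 − 15 = 69, so its missing entry is 78 − 69 = 9.
Row 3: -2 + 16 + 9 + 24 + 5 + 15 + 3 = 70, so its missing entry is 78 − 70 = 8.
Column 8: 25 − 23 + 8 + 27 + 10 + 12 + 35 = 94, so its missing entry is 78 − 94 = -16.
Row 8: 48 + 4 − 15 + 19 − 10 + 21 − 16 = 51, so its missing entry is 78 − 51 = 27.

m = 1, a = 27, c = -16, x = 8, n = 9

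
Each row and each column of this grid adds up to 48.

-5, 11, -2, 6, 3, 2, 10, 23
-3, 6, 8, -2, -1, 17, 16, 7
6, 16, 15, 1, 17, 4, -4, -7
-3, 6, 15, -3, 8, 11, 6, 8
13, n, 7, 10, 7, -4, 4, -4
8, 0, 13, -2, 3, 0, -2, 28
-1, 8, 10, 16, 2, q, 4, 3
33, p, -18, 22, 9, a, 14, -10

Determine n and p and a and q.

n = 15, p = -14, a = 12, q = 6

Row 5 has 13 + 7 + 10 + 7 − 4 + 4 − 4 = 33; the blank must be 48 − 33 = 15.
Row 7 has -1 + 8 + 10 + 16 + 2 + 4 + 3 = 42; the blank must be 48 − 42 = 6.
Column 6 has 2 + 17 + 4 + 11 − 4 + 0 + 6 = 36; the blank must be 48 − 36 = 12.
Row 8 has 33 − 18 + 22 + 9 + 12 + 14 − 10 = 62; the blank must be 48 − 62 = -14.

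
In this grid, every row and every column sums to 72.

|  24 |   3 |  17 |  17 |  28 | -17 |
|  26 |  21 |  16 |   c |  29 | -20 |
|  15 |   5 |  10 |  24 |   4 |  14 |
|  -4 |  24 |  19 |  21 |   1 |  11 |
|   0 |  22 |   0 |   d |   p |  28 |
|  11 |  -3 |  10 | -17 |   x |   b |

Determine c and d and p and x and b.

c = 0, d = 27, p = -5, x = 15, b = 56

The known cells in column 6 total 16, leaving 72 − 16 = 56 for the blank.
The known cells in row 6 total 57, leaving 72 − 57 = 15 for the blank.
The known cells in column 5 total 77, leaving 72 − 77 = -5 for the blank.
The known cells in row 5 total 45, leaving 72 − 45 = 27 for the blank.
The known cells in row 2 total 72, leaving 72 − 72 = 0 for the blank.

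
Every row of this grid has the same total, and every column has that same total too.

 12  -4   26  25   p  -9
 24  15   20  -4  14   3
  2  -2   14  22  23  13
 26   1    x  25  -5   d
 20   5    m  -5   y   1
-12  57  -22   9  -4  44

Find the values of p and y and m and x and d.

Rows 2 and 3 both sum to 72, so that's the common total.
Row 1: 12 − 4 + 26 + 25 − 9 = 50, so its missing entry is 72 − 50 = 22.
Column 5: 22 + 14 + 23 − 5 − 4 = 50, so its missing entry is 72 − 50 = 22.
Row 5: 20 + 5 − 5 + 22 + 1 = 43, so its missing entry is 72 − 43 = 29.
Column 3: 26 + 20 + 14 + 29 − 22 = 67, so its missing entry is 72 − 67 = 5.
Row 4: 26 + 1 + 5 + 25 − 5 = 52, so its missing entry is 72 − 52 = 20.

p = 22, y = 22, m = 29, x = 5, d = 20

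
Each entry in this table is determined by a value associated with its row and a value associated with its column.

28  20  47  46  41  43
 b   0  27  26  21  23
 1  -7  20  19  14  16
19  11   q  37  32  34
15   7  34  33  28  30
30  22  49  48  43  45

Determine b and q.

b = 8, q = 38

The difference between any two rows is the same in every column — this is an addition table with the headers hidden.
Row 2 minus row 1 is 26 − 46 = -20, so its entry in column 1 is 28 + (-20) = 8.
Row 4 minus row 1 is 37 − 46 = -9, so its entry in column 3 is 47 + (-9) = 38.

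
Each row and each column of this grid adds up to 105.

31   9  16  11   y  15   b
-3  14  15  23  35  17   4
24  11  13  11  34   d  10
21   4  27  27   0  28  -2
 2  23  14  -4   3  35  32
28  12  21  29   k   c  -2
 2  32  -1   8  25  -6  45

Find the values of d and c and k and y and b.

Column 7 has 4 + 10 − 2 + 32 − 2 + 45 = 87; the blank must be 105 − 87 = 18.
Row 1 has 31 + 9 + 16 + 11 + 15 + 18 = 100; the blank must be 105 − 100 = 5.
Column 5 has 5 + 35 + 34 + 0 + 3 + 25 = 102; the blank must be 105 − 102 = 3.
Row 6 has 28 + 12 + 21 + 29 + 3 − 2 = 91; the blank must be 105 − 91 = 14.
Row 3 has 24 + 11 + 13 + 11 + 34 + 10 = 103; the blank must be 105 − 103 = 2.

d = 2, c = 14, k = 3, y = 5, b = 18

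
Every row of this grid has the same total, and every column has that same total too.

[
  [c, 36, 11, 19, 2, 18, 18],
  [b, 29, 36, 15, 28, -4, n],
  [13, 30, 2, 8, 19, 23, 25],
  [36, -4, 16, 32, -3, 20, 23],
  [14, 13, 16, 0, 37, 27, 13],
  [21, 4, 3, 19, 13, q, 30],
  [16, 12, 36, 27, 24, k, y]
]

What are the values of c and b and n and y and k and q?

c = 16, b = 4, n = 12, y = -1, k = 6, q = 30

Rows 3 and 4 both sum to 120, so that's the common total.
The known cells in row 6 total 90, leaving 120 − 90 = 30 for the blank.
The known cells in column 6 total 114, leaving 120 − 114 = 6 for the blank.
The known cells in row 1 total 104, leaving 120 − 104 = 16 for the blank.
The known cells in row 7 total 121, leaving 120 − 121 = -1 for the blank.
The known cells in column 1 total 116, leaving 120 − 116 = 4 for the blank.
The known cells in row 2 total 108, leaving 120 − 108 = 12 for the blank.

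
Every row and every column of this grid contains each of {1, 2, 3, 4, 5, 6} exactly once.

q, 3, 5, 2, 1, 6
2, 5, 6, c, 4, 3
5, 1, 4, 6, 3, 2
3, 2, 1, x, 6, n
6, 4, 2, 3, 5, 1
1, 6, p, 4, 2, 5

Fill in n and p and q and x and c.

Cell (1,1): row 1 already has {1, 2, 3, 5, 6} → 4.
For row 2, column 4: row 2 already has {2, 3, 4, 5, 6}; that leaves 1.
At (row 4, col 4): column 4 already has {1, 2, 3, 4, 6}, so the value is 5.
At (row 4, col 6): row 4 already has {1, 2, 3, 5, 6}, so the value is 4.
For row 6, column 3: row 6 already has {1, 2, 4, 5, 6}; that leaves 3.

n = 4, p = 3, q = 4, x = 5, c = 1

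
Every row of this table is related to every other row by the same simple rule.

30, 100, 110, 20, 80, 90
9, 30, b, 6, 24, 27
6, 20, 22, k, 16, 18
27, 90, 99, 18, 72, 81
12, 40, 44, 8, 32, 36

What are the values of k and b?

k = 4, b = 33

Each row is a constant multiple of every other row — this is a multiplication table with the headers hidden.
Row 3 is 16/80 = 1/5 times row 1, so its entry in column 4 is 20 × 1/5 = 4.
Row 2 is 24/80 = 3/10 times row 1, so its entry in column 3 is 110 × 3/10 = 33.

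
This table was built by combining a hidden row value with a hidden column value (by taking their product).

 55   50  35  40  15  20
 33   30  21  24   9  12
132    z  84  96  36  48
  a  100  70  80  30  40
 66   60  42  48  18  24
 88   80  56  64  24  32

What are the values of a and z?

Each row is a constant multiple of every other row — this is a multiplication table with the headers hidden.
Row 4 is 30/15 = 2/1 times row 1, so its entry in column 1 is 55 × 2/1 = 110.
Row 3 is 36/15 = 12/5 times row 1, so its entry in column 2 is 50 × 12/5 = 120.

a = 110, z = 120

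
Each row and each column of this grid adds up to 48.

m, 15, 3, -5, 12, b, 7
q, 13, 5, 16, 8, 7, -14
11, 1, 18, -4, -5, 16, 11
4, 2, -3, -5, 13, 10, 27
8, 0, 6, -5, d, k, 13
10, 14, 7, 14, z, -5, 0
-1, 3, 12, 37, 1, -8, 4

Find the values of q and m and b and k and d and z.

q = 13, m = 3, b = 13, k = 15, d = 11, z = 8

Row 6 has 10 + 14 + 7 + 14 − 5 + 0 = 40; the blank must be 48 − 40 = 8.
Column 5 has 12 + 8 − 5 + 13 + 8 + 1 = 37; the blank must be 48 − 37 = 11.
Row 5 has 8 + 0 + 6 − 5 + 11 + 13 = 33; the blank must be 48 − 33 = 15.
Column 6 has 7 + 16 + 10 + 15 − 5 − 8 = 35; the blank must be 48 − 35 = 13.
Row 1 has 15 + 3 − 5 + 12 + 13 + 7 = 45; the blank must be 48 − 45 = 3.
Row 2 has 13 + 5 + 16 + 8 + 7 − 14 = 35; the blank must be 48 − 35 = 13.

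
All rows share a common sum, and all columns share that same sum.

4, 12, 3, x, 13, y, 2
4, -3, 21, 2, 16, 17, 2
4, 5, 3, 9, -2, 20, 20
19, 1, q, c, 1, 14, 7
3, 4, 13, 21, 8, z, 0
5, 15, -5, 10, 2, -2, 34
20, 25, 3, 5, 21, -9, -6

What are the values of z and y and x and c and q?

z = 10, y = 9, x = 16, c = -4, q = 21

Rows 2 and 3 both sum to 59, so that's the common total.
The known cells in row 5 total 49, leaving 59 − 49 = 10 for the blank.
The known cells in column 6 total 50, leaving 59 − 50 = 9 for the blank.
The known cells in row 1 total 43, leaving 59 − 43 = 16 for the blank.
The known cells in column 4 total 63, leaving 59 − 63 = -4 for the blank.
The known cells in row 4 total 38, leaving 59 − 38 = 21 for the blank.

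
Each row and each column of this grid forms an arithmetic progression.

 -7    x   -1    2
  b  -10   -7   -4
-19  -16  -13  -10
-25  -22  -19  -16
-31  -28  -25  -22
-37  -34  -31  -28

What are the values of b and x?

b = -13, x = -4

Along each row the entries change by 3 per step; down each column they change by -6.
Row 2: from -10 at column 2, stepping by 3 to column 1 gives -13.
Row 1: from -7 at column 1, stepping by 3 to column 2 gives -4.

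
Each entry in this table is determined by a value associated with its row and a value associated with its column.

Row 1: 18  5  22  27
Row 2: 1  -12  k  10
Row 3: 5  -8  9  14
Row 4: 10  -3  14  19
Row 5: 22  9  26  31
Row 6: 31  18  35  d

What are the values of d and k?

The difference between any two rows is the same in every column — this is an addition table with the headers hidden.
Row 6 minus row 1 is 31 − 18 = 13, so its entry in column 4 is 27 + 13 = 40.
Row 2 minus row 1 is 1 − 18 = -17, so its entry in column 3 is 22 + (-17) = 5.

d = 40, k = 5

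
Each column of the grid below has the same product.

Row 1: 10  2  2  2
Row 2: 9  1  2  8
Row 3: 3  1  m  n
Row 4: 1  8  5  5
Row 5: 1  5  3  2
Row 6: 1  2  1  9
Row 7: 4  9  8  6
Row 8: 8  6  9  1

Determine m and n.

Columns 1 and 2 each multiply to 8640, so every column has product 8640.
Column 3: 2×2×5×3×1×8×9 = 4320, so the missing entry is 8640 ÷ 4320 = 2.
Column 4: 2×8×5×2×9×6×1 = 8640, so the missing entry is 8640 ÷ 8640 = 1.

m = 2, n = 1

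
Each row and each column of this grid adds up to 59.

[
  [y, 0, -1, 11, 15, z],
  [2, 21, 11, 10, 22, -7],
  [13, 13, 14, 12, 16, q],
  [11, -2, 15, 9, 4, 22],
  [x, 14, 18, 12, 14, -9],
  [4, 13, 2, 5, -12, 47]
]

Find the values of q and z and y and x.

The known cells in row 5 total 49, leaving 59 − 49 = 10 for the blank.
The known cells in row 3 total 68, leaving 59 − 68 = -9 for the blank.
The known cells in column 6 total 44, leaving 59 − 44 = 15 for the blank.
The known cells in row 1 total 40, leaving 59 − 40 = 19 for the blank.

q = -9, z = 15, y = 19, x = 10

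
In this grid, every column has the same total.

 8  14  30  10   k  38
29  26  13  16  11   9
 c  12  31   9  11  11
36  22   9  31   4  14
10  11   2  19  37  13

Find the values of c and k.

Columns 2 and 3 both add up to 85, so every column sums to 85.
Column 1: 8 + 29 + 36 + 10 = 83, so the missing entry is 85 − 83 = 2.
Column 5: 11 + 11 + 4 + 37 = 63, so the missing entry is 85 − 63 = 22.

c = 2, k = 22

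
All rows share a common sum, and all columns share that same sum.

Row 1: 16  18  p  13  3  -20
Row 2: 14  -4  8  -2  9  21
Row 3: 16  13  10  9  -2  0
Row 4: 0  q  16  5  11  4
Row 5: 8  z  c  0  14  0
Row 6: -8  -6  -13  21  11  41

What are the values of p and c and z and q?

p = 16, c = 9, z = 15, q = 10

Rows 2 and 3 both sum to 46, so that's the common total.
Row 4: 0 + 16 + 5 + 11 + 4 = 36, so its missing entry is 46 − 36 = 10.
Row 1: 16 + 18 + 13 + 3 − 20 = 30, so its missing entry is 46 − 30 = 16.
Column 2: 18 − 4 + 13 + 10 − 6 = 31, so its missing entry is 46 − 31 = 15.
Row 5: 8 + 15 + 0 + 14 + 0 = 37, so its missing entry is 46 − 37 = 9.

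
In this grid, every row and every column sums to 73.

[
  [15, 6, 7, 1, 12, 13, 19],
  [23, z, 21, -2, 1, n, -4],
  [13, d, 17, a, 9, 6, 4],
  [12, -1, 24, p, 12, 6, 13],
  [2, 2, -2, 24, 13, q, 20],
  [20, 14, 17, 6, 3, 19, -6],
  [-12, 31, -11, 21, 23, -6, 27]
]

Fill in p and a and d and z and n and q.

The known cells in row 5 total 59, leaving 73 − 59 = 14 for the blank.
The known cells in column 6 total 52, leaving 73 − 52 = 21 for the blank.
The known cells in row 2 total 60, leaving 73 − 60 = 13 for the blank.
The known cells in column 2 total 65, leaving 73 − 65 = 8 for the blank.
The known cells in row 3 total 57, leaving 73 − 57 = 16 for the blank.
The known cells in row 4 total 66, leaving 73 − 66 = 7 for the blank.

p = 7, a = 16, d = 8, z = 13, n = 21, q = 14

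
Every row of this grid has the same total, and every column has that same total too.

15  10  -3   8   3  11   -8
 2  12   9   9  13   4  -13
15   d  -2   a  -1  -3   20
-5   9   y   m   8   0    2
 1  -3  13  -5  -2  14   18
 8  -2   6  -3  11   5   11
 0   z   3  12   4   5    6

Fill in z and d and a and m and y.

Rows 1 and 2 both sum to 36, so that's the common total.
The known cells in row 7 total 30, leaving 36 − 30 = 6 for the blank.
The known cells in column 2 total 32, leaving 36 − 32 = 4 for the blank.
The known cells in row 3 total 33, leaving 36 − 33 = 3 for the blank.
The known cells in column 4 total 24, leaving 36 − 24 = 12 for the blank.
The known cells in row 4 total 26, leaving 36 − 26 = 10 for the blank.

z = 6, d = 4, a = 3, m = 12, y = 10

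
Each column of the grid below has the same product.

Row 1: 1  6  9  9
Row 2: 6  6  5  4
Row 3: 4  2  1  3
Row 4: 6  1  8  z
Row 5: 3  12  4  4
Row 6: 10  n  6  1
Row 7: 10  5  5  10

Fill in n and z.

n = 10, z = 10

Columns 1 and 3 each multiply to 43200, so every column has product 43200.
Column 2: 6×6×2×1×12×5 = 4320, so the missing entry is 43200 ÷ 4320 = 10.
Column 4: 9×4×3×4×1×10 = 4320, so the missing entry is 43200 ÷ 4320 = 10.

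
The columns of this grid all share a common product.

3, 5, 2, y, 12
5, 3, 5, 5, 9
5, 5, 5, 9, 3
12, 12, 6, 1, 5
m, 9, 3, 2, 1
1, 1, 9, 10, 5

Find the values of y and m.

Columns 2 and 5 each multiply to 8100, so every column has product 8100.
Column 4: 5×9×1×2×10 = 900, so the missing entry is 8100 ÷ 900 = 9.
Column 1: 3×5×5×12×1 = 900, so the missing entry is 8100 ÷ 900 = 9.

y = 9, m = 9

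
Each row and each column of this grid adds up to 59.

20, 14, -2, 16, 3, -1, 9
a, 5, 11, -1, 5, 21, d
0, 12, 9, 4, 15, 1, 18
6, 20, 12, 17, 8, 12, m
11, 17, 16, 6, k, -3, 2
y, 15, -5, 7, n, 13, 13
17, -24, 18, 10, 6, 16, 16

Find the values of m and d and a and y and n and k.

Row 5: 11 + 17 + 16 + 6 − 3 + 2 = 49, so its missing entry is 59 − 49 = 10.
Column 5: 3 + 5 + 15 + 8 + 10 + 6 = 47, so its missing entry is 59 − 47 = 12.
Row 6: 15 − 5 + 7 + 12 + 13 + 13 = 55, so its missing entry is 59 − 55 = 4.
Row 4: 6 + 20 + 12 + 17 + 8 + 12 = 75, so its missing entry is 59 − 75 = -16.
Column 1: 20 + 0 + 6 + 11 + 4 + 17 = 58, so its missing entry is 59 − 58 = 1.
Row 2: 1 + 5 + 11 − 1 + 5 + 21 = 42, so its missing entry is 59 − 42 = 17.

m = -16, d = 17, a = 1, y = 4, n = 12, k = 10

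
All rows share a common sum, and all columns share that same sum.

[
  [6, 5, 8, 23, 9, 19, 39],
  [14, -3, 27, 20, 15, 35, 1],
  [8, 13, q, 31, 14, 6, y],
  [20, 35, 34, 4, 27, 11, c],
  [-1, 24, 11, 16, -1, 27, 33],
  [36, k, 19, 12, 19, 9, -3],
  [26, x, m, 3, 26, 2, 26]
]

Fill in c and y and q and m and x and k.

c = -22, y = 35, q = 2, m = 8, x = 18, k = 17

Rows 1 and 2 both sum to 109, so that's the common total.
Row 6 has 36 + 19 + 12 + 19 + 9 − 3 = 92; the blank must be 109 − 92 = 17.
Column 2 has 5 − 3 + 13 + 35 + 24 + 17 = 91; the blank must be 109 − 91 = 18.
Row 7 has 26 + 18 + 3 + 26 + 2 + 26 = 101; the blank must be 109 − 101 = 8.
Row 4 has 20 + 35 + 34 + 4 + 27 + 11 = 131; the blank must be 109 − 131 = -22.
Column 7 has 39 + 1 − 22 + 33 − 3 + 26 = 74; the blank must be 109 − 74 = 35.
Row 3 has 8 + 13 + 31 + 14 + 6 + 35 = 107; the blank must be 109 − 107 = 2.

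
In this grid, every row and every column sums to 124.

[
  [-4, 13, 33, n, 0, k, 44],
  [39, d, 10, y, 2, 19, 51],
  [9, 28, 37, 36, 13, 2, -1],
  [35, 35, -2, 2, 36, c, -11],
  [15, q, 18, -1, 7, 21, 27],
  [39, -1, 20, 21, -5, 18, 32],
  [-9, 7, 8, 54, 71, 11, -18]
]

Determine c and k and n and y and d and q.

c = 29, k = 24, n = 14, y = -2, d = 5, q = 37

The known cells in row 5 total 87, leaving 124 − 87 = 37 for the blank.
The known cells in column 2 total 119, leaving 124 − 119 = 5 for the blank.
The known cells in row 2 total 126, leaving 124 − 126 = -2 for the blank.
The known cells in column 4 total 110, leaving 124 − 110 = 14 for the blank.
The known cells in row 1 total 100, leaving 124 − 100 = 24 for the blank.
The known cells in row 4 total 95, leaving 124 − 95 = 29 for the blank.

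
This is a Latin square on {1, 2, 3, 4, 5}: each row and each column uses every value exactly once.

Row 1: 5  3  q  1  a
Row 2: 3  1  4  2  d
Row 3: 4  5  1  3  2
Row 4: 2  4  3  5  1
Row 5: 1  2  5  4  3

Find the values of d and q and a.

For row 1, column 3: column 3 already has {1, 3, 4, 5}; that leaves 2.
Cell (1,5): row 1 already has {1, 2, 3, 5} → 4.
For row 2, column 5: row 2 already has {1, 2, 3, 4}; that leaves 5.

d = 5, q = 2, a = 4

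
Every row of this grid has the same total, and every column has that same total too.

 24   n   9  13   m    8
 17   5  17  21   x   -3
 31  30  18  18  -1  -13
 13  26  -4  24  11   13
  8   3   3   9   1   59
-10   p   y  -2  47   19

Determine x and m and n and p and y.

Rows 3 and 4 both sum to 83, so that's the common total.
The known cells in row 2 total 57, leaving 83 − 57 = 26 for the blank.
The known cells in column 5 total 84, leaving 83 − 84 = -1 for the blank.
The known cells in row 1 total 53, leaving 83 − 53 = 30 for the blank.
The known cells in column 2 total 94, leaving 83 − 94 = -11 for the blank.
The known cells in row 6 total 43, leaving 83 − 43 = 40 for the blank.

x = 26, m = -1, n = 30, p = -11, y = 40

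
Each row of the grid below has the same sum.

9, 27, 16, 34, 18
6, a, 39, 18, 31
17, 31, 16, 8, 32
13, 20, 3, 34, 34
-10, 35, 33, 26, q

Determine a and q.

a = 10, q = 20

The complete rows each total 104.
Row 2 is missing 104 − 94 = 10 (since 6 + 39 + 18 + 31 = 94).
Row 5 is missing 104 − 84 = 20 (since -10 + 35 + 33 + 26 = 84).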